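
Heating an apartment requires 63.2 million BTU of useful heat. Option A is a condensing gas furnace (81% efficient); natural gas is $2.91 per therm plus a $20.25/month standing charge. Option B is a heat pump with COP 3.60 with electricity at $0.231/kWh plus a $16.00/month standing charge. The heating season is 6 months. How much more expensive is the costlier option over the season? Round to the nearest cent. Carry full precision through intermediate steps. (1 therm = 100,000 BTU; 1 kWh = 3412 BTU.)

Heat load = 63.2 × 10⁶ BTU = 63,200,000 BTU
Gas: input = 63,200,000 / 0.81 = 78,024,691 BTU = 780.2 therm → 780.2 × $2.91 = $2,270.52; + 6 × $20.25 standing = $2,392.02
Heat pump: 63,200,000 BTU / 3412 = 18,520 kWh heat; / 3.60 = 5,145 kWh in → × $0.231 = $1,188.55; + 6 × $16.00 standing = $1,284.55
Difference = |$2,392.02 − $1,284.55| = $1,107.47

$1107.47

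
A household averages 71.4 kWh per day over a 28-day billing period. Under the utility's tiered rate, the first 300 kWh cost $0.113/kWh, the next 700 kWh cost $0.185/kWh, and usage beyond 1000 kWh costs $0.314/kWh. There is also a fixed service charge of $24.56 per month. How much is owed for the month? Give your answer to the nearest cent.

Usage = 71.4 kWh/day × 28 days = 1999.2 kWh
First 300 kWh × $0.113 = $33.90
Next 700 kWh × $0.185 = $129.50
Remaining 999.2 kWh × $0.314 = $313.75
Energy charge = $477.15; + service $24.56 = $501.71

$501.71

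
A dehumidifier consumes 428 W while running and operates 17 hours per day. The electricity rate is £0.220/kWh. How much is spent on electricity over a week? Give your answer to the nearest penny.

£11.21

Energy = 428 W × 17 h/day × 7 days = 50,932 Wh = 50.93 kWh
Cost = 50.93 kWh × £0.220/kWh = £11.21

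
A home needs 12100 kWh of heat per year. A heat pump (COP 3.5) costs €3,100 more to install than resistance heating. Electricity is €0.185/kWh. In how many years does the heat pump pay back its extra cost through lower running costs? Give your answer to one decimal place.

Resistance: 12100 kWh × €0.185 = €2,238.50/yr
Heat pump: 12100 / 3.5 = 3457 kWh in → × €0.185 = €639.57/yr
Annual savings = €1,598.93
Payback = €3,100 / €1,598.93 = 1.94 years

1.9 years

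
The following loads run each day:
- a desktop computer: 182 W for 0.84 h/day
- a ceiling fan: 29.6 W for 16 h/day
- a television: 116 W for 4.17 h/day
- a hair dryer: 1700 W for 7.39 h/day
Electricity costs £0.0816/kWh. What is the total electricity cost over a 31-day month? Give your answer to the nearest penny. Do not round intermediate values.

desktop computer: 182 W × 0.84 h × 31 d = 4,739 Wh = 4.739 kWh
ceiling fan: 29.6 W × 16 h × 31 d = 14,682 Wh = 14.68 kWh
television: 116 W × 4.17 h × 31 d = 14,995 Wh = 15 kWh
hair dryer: 1700 W × 7.39 h × 31 d = 389,453 Wh = 389.5 kWh
Total energy = 4.739 + 14.68 + 15 + 389.5 = 423.9 kWh
Cost = 423.9 kWh × £0.0816 = £34.59

£34.59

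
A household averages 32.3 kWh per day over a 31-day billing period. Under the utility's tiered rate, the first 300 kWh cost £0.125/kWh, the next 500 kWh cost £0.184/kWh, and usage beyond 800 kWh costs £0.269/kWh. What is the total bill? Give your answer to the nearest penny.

Usage = 32.3 kWh/day × 31 days = 1001.3 kWh
First 300 kWh × £0.125 = £37.50
Next 500 kWh × £0.184 = £92.00
Remaining 201.3 kWh × £0.269 = £54.15
Total = £183.65

£183.65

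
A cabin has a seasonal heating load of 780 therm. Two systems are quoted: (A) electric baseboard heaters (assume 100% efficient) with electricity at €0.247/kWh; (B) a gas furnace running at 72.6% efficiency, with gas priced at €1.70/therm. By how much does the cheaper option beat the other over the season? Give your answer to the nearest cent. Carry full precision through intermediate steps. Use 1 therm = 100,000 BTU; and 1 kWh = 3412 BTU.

Heat load = 780 therm × 100,000 = 78,000,000 BTU
Gas: input = 78,000,000 / 0.726 = 107,438,017 BTU = 1,074 therm → 1,074 × €1.70 = €1,826.45
Electric: 78,000,000 BTU / 3412 = 22,860 kWh → × €0.247 = €5,646.54
Difference = |€1,826.45 − €5,646.54| = €3,820.10

€3820.10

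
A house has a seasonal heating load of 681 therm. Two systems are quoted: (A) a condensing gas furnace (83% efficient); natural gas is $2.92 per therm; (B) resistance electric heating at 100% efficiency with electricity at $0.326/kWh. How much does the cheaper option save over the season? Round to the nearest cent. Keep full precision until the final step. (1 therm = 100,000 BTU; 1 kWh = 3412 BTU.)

Heat load = 681 therm × 100,000 = 68,100,000 BTU
Gas: input = 68,100,000 / 0.83 = 82,048,193 BTU = 820.5 therm → 820.5 × $2.92 = $2,395.81
Electric: 68,100,000 BTU / 3412 = 19,960 kWh → × $0.326 = $6,506.62
Difference = |$2,395.81 − $6,506.62| = $4,110.82

$4110.82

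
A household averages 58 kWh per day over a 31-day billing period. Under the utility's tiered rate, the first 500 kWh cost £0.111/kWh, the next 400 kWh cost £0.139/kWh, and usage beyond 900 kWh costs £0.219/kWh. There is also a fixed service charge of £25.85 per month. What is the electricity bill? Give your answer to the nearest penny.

Usage = 58 kWh/day × 31 days = 1798 kWh
First 500 kWh × £0.111 = £55.50
Next 400 kWh × £0.139 = £55.60
Remaining 898 kWh × £0.219 = £196.66
Energy charge = £307.76; + service £25.85 = £333.61

£333.61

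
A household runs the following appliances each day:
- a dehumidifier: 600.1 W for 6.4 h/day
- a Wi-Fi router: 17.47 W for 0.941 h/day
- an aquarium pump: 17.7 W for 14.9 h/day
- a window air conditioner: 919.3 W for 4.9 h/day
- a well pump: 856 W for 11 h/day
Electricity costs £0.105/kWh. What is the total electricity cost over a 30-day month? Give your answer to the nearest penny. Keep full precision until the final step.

£56.83

dehumidifier: 600.1 W × 6.4 h × 30 d = 115,219 Wh = 115.2 kWh
Wi-Fi router: 17.47 W × 0.941 h × 30 d = 493 Wh = 0.4932 kWh
aquarium pump: 17.7 W × 14.9 h × 30 d = 7,912 Wh = 7.912 kWh
window air conditioner: 919.3 W × 4.9 h × 30 d = 135,137 Wh = 135.1 kWh
well pump: 856 W × 11 h × 30 d = 282,480 Wh = 282.5 kWh
Total energy = 115.2 + 0.4932 + 7.912 + 135.1 + 282.5 = 541.2 kWh
Cost = 541.2 kWh × £0.105 = £56.83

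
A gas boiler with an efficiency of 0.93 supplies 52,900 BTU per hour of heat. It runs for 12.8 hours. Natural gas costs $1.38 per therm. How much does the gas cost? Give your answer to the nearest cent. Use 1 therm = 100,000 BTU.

$10.05

Heat delivered = 52,900 BTU/h × 12.8 h = 677,120 BTU
Gas input = 677,120 / 0.93 = 728,086 BTU
= 728,086 / 100,000 = 7.281 therm
Cost = 7.281 × $1.38/therm = $10.05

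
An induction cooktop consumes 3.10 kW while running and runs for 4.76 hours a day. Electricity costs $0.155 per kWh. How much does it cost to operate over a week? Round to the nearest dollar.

Energy = 3100 W × 4.76 h/day × 7 days = 103,292 Wh = 103.3 kWh
Cost = 103.3 kWh × $0.155/kWh = $16.01 ≈ $16

$16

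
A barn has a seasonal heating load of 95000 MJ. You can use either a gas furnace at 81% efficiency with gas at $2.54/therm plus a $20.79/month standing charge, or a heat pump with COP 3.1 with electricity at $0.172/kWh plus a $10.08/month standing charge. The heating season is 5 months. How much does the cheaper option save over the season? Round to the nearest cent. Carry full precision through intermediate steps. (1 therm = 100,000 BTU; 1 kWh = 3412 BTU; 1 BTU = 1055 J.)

Heat load = 95000 MJ = 95,000,000,000 J / 1055 = 90,047,393 BTU
Gas: input = 90,047,393 / 0.81 = 111,169,621 BTU = 1,112 therm → 1,112 × $2.54 = $2,823.71; + 5 × $20.79 standing = $2,927.66
Heat pump: 90,047,393 BTU / 3412 = 26,390 kWh heat; / 3.1 = 8,513 kWh in → × $0.172 = $1,464.30; + 5 × $10.08 standing = $1,514.70
Difference = |$2,927.66 − $1,514.70| = $1,412.96

$1412.96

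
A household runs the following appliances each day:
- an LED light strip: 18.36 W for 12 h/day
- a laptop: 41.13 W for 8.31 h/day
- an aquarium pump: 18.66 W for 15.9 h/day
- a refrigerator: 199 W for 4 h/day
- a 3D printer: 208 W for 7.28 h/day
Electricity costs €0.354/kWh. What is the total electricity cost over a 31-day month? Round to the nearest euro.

€35

LED light strip: 18.36 W × 12 h × 31 d = 6,830 Wh = 6.83 kWh
laptop: 41.13 W × 8.31 h × 31 d = 10,595 Wh = 10.6 kWh
aquarium pump: 18.66 W × 15.9 h × 31 d = 9,198 Wh = 9.198 kWh
refrigerator: 199 W × 4 h × 31 d = 24,676 Wh = 24.68 kWh
3D printer: 208 W × 7.28 h × 31 d = 46,941 Wh = 46.94 kWh
Total energy = 6.83 + 10.6 + 9.198 + 24.68 + 46.94 = 98.24 kWh
Cost = 98.24 kWh × €0.354 = €34.78 ≈ €35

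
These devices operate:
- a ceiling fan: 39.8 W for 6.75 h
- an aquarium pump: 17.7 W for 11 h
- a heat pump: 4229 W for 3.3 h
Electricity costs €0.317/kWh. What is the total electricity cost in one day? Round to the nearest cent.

€4.57

ceiling fan: 39.8 W × 6.75 h = 269 Wh = 0.2686 kWh
aquarium pump: 17.7 W × 11 h = 195 Wh = 0.1947 kWh
heat pump: 4229 W × 3.3 h = 13,956 Wh = 13.96 kWh
Total energy = 0.2686 + 0.1947 + 13.96 = 14.42 kWh
Cost = 14.42 kWh × €0.317 = €4.57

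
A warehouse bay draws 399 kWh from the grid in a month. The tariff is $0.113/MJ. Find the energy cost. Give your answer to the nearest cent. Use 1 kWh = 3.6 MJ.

$162.31

399 kWh × (3.6 MJ/kWh) = 1,436 MJ
Cost = 1,436 MJ × $0.113/MJ = $162.31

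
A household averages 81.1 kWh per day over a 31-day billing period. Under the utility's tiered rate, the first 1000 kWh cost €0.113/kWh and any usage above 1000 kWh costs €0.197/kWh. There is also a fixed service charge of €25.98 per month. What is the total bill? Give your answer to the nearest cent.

Usage = 81.1 kWh/day × 31 days = 2514.1 kWh
First 1000 kWh × €0.113 = €113.00
Remaining 1514.1 kWh × €0.197 = €298.28
Energy charge = €411.28; + service €25.98 = €437.26

€437.26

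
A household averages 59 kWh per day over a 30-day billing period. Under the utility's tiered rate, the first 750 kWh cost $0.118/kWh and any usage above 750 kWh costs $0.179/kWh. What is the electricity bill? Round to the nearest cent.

Usage = 59 kWh/day × 30 days = 1770 kWh
First 750 kWh × $0.118 = $88.50
Remaining 1020 kWh × $0.179 = $182.58
Total = $271.08

$271.08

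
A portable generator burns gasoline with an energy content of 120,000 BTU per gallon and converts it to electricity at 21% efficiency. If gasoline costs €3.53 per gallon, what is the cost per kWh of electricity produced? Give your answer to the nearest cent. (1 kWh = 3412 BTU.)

Electrical output per gallon = 120,000 BTU × 0.21 / 3412 BTU/kWh = 7.386 kWh
Cost per kWh = €3.53 / 7.386 kWh = €0.478

€0.48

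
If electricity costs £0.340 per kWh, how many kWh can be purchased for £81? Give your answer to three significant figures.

£81 / £0.340 per kWh = 238.2 kWh

238 kWh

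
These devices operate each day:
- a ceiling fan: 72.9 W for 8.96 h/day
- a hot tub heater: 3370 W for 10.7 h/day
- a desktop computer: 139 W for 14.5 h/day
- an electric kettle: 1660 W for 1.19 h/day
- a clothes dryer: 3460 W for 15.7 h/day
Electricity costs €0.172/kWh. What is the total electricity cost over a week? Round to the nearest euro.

ceiling fan: 72.9 W × 8.96 h × 7 d = 4,572 Wh = 4.572 kWh
hot tub heater: 3370 W × 10.7 h × 7 d = 252,413 Wh = 252.4 kWh
desktop computer: 139 W × 14.5 h × 7 d = 14,108 Wh = 14.11 kWh
electric kettle: 1660 W × 1.19 h × 7 d = 13,828 Wh = 13.83 kWh
clothes dryer: 3460 W × 15.7 h × 7 d = 380,254 Wh = 380.3 kWh
Total energy = 4.572 + 252.4 + 14.11 + 13.83 + 380.3 = 665.2 kWh
Cost = 665.2 kWh × €0.172 = €114.41 ≈ €114

€114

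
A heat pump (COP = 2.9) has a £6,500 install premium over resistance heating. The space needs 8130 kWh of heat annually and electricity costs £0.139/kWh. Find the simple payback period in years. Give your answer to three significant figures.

8.78 years

Resistance: 8130 kWh × £0.139 = £1,130.07/yr
Heat pump: 8130 / 2.9 = 2803 kWh in → × £0.139 = £389.68/yr
Annual savings = £740.39
Payback = £6,500 / £740.39 = 8.78 years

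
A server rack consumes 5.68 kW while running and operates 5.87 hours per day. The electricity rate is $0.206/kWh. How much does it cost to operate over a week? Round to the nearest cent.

Energy = 5680 W × 5.87 h/day × 7 days = 233,391 Wh = 233.4 kWh
Cost = 233.4 kWh × $0.206/kWh = $48.08

$48.08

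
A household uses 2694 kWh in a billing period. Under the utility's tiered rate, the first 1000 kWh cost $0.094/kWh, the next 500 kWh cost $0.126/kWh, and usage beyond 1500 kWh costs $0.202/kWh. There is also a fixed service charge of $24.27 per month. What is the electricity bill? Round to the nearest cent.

First 1000 kWh × $0.094 = $94.00
Next 500 kWh × $0.126 = $63.00
Remaining 1194 kWh × $0.202 = $241.19
Energy charge = $398.19; + service $24.27 = $422.46

$422.46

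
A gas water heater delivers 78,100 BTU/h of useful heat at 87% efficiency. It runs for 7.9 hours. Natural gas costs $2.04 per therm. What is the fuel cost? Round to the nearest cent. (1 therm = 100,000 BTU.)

$14.47

Heat delivered = 78,100 BTU/h × 7.9 h = 616,990 BTU
Gas input = 616,990 / 0.87 = 709,184 BTU
= 709,184 / 100,000 = 7.092 therm
Cost = 7.092 × $2.04/therm = $14.47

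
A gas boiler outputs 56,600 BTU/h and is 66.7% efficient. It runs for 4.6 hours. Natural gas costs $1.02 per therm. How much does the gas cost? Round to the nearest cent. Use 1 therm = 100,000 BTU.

$3.98

Heat delivered = 56,600 BTU/h × 4.6 h = 260,360 BTU
Gas input = 260,360 / 0.667 = 390,345 BTU
= 390,345 / 100,000 = 3.903 therm
Cost = 3.903 × $1.02/therm = $3.98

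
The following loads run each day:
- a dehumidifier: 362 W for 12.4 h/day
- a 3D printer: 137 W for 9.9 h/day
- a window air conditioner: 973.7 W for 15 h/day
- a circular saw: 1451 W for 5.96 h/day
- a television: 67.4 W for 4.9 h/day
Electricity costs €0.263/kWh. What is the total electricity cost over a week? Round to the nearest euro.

€54

dehumidifier: 362 W × 12.4 h × 7 d = 31,422 Wh = 31.42 kWh
3D printer: 137 W × 9.9 h × 7 d = 9,494 Wh = 9.494 kWh
window air conditioner: 973.7 W × 15 h × 7 d = 102,238 Wh = 102.2 kWh
circular saw: 1451 W × 5.96 h × 7 d = 60,536 Wh = 60.54 kWh
television: 67.4 W × 4.9 h × 7 d = 2,312 Wh = 2.312 kWh
Total energy = 31.42 + 9.494 + 102.2 + 60.54 + 2.312 = 206 kWh
Cost = 206 kWh × €0.263 = €54.18 ≈ €54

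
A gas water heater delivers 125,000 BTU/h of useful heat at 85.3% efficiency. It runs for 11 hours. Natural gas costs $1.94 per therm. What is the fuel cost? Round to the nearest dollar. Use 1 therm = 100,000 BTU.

$31

Heat delivered = 125,000 BTU/h × 11 h = 1,375,000 BTU
Gas input = 1,375,000 / 0.853 = 1,611,958 BTU
= 1,611,958 / 100,000 = 16.12 therm
Cost = 16.12 × $1.94/therm = $31.27 ≈ $31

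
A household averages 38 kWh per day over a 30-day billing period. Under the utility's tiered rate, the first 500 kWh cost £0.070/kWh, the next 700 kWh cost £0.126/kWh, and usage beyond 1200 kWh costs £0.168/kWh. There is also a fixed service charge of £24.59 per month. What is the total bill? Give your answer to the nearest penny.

£140.23

Usage = 38 kWh/day × 30 days = 1140 kWh
First 500 kWh × £0.070 = £35.00
Next 640 kWh × £0.126 = £80.64
Remaining tier: 0 kWh (not reached)
Energy charge = £115.64; + service £24.59 = £140.23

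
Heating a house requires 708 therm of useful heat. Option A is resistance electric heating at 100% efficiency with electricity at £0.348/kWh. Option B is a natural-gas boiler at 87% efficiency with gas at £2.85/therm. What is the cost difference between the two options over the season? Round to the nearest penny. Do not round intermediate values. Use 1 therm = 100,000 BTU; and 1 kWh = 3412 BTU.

£4901.79

Heat load = 708 therm × 100,000 = 70,800,000 BTU
Gas: input = 70,800,000 / 0.87 = 81,379,310 BTU = 813.8 therm → 813.8 × £2.85 = £2,319.31
Electric: 70,800,000 BTU / 3412 = 20,750 kWh → × £0.348 = £7,221.10
Difference = |£2,319.31 − £7,221.10| = £4,901.79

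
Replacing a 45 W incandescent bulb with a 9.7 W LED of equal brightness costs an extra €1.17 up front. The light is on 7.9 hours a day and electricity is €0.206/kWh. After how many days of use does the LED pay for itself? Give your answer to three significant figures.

20.4 days

Power saved = 45 − 9.7 = 35.3 W
Daily energy saved = 35.3 W × 7.9 h = 278.9 Wh = 0.27887 kWh
Daily savings = 0.27887 × €0.206 = €0.0574
Payback = €1.17 / €0.0574 per day = 20.37 days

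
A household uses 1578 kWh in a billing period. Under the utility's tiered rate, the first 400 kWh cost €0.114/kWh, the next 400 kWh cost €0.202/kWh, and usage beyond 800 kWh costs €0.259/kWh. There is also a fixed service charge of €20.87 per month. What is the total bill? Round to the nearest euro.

First 400 kWh × €0.114 = €45.60
Next 400 kWh × €0.202 = €80.80
Remaining 778 kWh × €0.259 = €201.50
Energy charge = €327.90; + service €20.87 = €348.77 ≈ €349

€349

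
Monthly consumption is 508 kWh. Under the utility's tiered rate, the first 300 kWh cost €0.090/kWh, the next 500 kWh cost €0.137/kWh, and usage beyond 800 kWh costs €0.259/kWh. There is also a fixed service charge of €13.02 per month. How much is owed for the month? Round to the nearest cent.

€68.52

First 300 kWh × €0.090 = €27.00
Next 208 kWh × €0.137 = €28.50
Remaining tier: 0 kWh (not reached)
Energy charge = €55.50; + service €13.02 = €68.52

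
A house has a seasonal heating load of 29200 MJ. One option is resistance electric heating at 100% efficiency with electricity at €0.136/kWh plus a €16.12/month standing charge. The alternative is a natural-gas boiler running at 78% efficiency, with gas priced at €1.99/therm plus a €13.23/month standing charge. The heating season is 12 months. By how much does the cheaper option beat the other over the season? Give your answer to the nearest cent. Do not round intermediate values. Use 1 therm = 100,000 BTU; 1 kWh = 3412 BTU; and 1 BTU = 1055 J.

Heat load = 29200 MJ = 29,200,000,000 J / 1055 = 27,677,725 BTU
Gas: input = 27,677,725 / 0.78 = 35,484,263 BTU = 354.8 therm → 354.8 × €1.99 = €706.14; + 12 × €13.23 standing = €864.90
Electric: 27,677,725 BTU / 3412 = 8,112 kWh → × €0.136 = €1,103.22; + 12 × €16.12 standing = €1,296.66
Difference = |€864.90 − €1,296.66| = €431.76

€431.76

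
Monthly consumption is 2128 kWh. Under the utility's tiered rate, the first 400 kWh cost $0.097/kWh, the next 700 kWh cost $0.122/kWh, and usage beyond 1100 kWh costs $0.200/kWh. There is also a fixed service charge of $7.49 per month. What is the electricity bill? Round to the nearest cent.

First 400 kWh × $0.097 = $38.80
Next 700 kWh × $0.122 = $85.40
Remaining 1028 kWh × $0.200 = $205.60
Energy charge = $329.80; + service $7.49 = $337.29

$337.29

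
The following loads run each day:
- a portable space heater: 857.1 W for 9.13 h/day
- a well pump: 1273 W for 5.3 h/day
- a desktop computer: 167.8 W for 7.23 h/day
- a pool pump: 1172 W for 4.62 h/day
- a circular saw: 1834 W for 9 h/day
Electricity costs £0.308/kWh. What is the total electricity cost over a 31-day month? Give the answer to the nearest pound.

£360

portable space heater: 857.1 W × 9.13 h × 31 d = 242,585 Wh = 242.6 kWh
well pump: 1273 W × 5.3 h × 31 d = 209,154 Wh = 209.2 kWh
desktop computer: 167.8 W × 7.23 h × 31 d = 37,609 Wh = 37.61 kWh
pool pump: 1172 W × 4.62 h × 31 d = 167,854 Wh = 167.9 kWh
circular saw: 1834 W × 9 h × 31 d = 511,686 Wh = 511.7 kWh
Total energy = 242.6 + 209.2 + 37.61 + 167.9 + 511.7 = 1,169 kWh
Cost = 1,169 kWh × £0.308 = £360.02 ≈ £360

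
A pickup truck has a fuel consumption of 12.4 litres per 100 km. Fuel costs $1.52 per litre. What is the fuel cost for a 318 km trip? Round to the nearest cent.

$59.94

Fuel = 12.4 L/100 km × 318 km / 100 = 39.43 L
Cost = 39.43 L × $1.52/L = $59.94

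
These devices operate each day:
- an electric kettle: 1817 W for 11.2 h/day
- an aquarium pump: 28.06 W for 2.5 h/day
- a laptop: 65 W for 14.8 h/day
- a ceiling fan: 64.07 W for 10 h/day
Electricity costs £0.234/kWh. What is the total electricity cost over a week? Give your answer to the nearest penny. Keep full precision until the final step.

£36.07

electric kettle: 1817 W × 11.2 h × 7 d = 142,453 Wh = 142.5 kWh
aquarium pump: 28.06 W × 2.5 h × 7 d = 491 Wh = 0.491 kWh
laptop: 65 W × 14.8 h × 7 d = 6,734 Wh = 6.734 kWh
ceiling fan: 64.07 W × 10 h × 7 d = 4,485 Wh = 4.485 kWh
Total energy = 142.5 + 0.491 + 6.734 + 4.485 = 154.2 kWh
Cost = 154.2 kWh × £0.234 = £36.07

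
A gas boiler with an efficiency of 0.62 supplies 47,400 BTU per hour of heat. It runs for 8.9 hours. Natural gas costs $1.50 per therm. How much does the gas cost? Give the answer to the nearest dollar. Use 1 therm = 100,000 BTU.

Heat delivered = 47,400 BTU/h × 8.9 h = 421,860 BTU
Gas input = 421,860 / 0.62 = 680,419 BTU
= 680,419 / 100,000 = 6.804 therm
Cost = 6.804 × $1.50/therm = $10.21 ≈ $10

$10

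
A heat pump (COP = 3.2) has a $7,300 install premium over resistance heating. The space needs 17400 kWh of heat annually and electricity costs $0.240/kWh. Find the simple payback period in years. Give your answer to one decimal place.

2.5 years

Resistance: 17400 kWh × $0.240 = $4,176.00/yr
Heat pump: 17400 / 3.2 = 5438 kWh in → × $0.240 = $1,305.00/yr
Annual savings = $2,871.00
Payback = $7,300 / $2,871.00 = 2.54 years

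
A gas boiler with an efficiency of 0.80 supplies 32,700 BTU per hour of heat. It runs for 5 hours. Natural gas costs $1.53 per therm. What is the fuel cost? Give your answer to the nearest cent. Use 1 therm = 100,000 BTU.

Heat delivered = 32,700 BTU/h × 5 h = 163,500 BTU
Gas input = 163,500 / 0.80 = 204,375 BTU
= 204,375 / 100,000 = 2.044 therm
Cost = 2.044 × $1.53/therm = $3.13

$3.13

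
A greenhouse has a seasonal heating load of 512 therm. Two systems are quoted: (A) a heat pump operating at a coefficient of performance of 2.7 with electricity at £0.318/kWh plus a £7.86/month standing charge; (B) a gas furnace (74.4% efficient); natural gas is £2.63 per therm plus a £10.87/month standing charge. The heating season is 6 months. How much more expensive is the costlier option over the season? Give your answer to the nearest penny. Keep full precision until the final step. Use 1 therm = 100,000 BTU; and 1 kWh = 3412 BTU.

Heat load = 512 therm × 100,000 = 51,200,000 BTU
Gas: input = 51,200,000 / 0.744 = 68,817,204 BTU = 688.2 therm → 688.2 × £2.63 = £1,809.89; + 6 × £10.87 standing = £1,875.11
Heat pump: 51,200,000 BTU / 3412 = 15,010 kWh heat; / 2.7 = 5,558 kWh in → × £0.318 = £1,767.36; + 6 × £7.86 standing = £1,814.52
Difference = |£1,875.11 − £1,814.52| = £60.60

£60.60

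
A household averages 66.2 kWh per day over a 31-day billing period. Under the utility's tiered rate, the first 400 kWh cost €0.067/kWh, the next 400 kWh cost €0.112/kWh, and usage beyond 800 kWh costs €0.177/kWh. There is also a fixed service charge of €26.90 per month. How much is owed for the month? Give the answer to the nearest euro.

€320

Usage = 66.2 kWh/day × 31 days = 2052.2 kWh
First 400 kWh × €0.067 = €26.80
Next 400 kWh × €0.112 = €44.80
Remaining 1252.2 kWh × €0.177 = €221.64
Energy charge = €293.24; + service €26.90 = €320.14 ≈ €320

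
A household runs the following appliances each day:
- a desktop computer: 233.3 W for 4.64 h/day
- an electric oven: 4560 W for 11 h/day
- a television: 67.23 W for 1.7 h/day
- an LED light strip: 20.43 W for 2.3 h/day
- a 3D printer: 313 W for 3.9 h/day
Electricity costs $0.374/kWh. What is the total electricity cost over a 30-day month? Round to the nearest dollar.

desktop computer: 233.3 W × 4.64 h × 30 d = 32,475 Wh = 32.48 kWh
electric oven: 4560 W × 11 h × 30 d = 1,504,800 Wh = 1,505 kWh
television: 67.23 W × 1.7 h × 30 d = 3,429 Wh = 3.429 kWh
LED light strip: 20.43 W × 2.3 h × 30 d = 1,410 Wh = 1.41 kWh
3D printer: 313 W × 3.9 h × 30 d = 36,621 Wh = 36.62 kWh
Total energy = 32.48 + 1,505 + 3.429 + 1.41 + 36.62 = 1,579 kWh
Cost = 1,579 kWh × $0.374 = $590.45 ≈ $590

$590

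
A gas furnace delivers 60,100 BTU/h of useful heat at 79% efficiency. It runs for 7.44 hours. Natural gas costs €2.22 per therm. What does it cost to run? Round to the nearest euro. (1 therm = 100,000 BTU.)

Heat delivered = 60,100 BTU/h × 7.44 h = 447,144 BTU
Gas input = 447,144 / 0.79 = 566,005 BTU
= 566,005 / 100,000 = 5.66 therm
Cost = 5.66 × €2.22/therm = €12.57 ≈ €13

€13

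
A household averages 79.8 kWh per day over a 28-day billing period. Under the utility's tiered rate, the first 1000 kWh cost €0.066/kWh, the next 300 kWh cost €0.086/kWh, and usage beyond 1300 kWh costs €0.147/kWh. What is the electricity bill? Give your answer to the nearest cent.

Usage = 79.8 kWh/day × 28 days = 2234.4 kWh
First 1000 kWh × €0.066 = €66.00
Next 300 kWh × €0.086 = €25.80
Remaining 934.4 kWh × €0.147 = €137.36
Total = €229.16

€229.16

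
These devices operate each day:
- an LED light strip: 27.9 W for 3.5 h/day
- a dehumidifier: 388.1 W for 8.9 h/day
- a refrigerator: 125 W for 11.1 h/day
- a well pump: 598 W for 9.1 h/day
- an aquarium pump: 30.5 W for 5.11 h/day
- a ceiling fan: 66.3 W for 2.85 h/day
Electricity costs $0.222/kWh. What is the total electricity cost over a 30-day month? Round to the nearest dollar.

LED light strip: 27.9 W × 3.5 h × 30 d = 2,929 Wh = 2.929 kWh
dehumidifier: 388.1 W × 8.9 h × 30 d = 103,623 Wh = 103.6 kWh
refrigerator: 125 W × 11.1 h × 30 d = 41,625 Wh = 41.62 kWh
well pump: 598 W × 9.1 h × 30 d = 163,254 Wh = 163.3 kWh
aquarium pump: 30.5 W × 5.11 h × 30 d = 4,676 Wh = 4.676 kWh
ceiling fan: 66.3 W × 2.85 h × 30 d = 5,669 Wh = 5.669 kWh
Total energy = 2.929 + 103.6 + 41.62 + 163.3 + 4.676 + 5.669 = 321.8 kWh
Cost = 321.8 kWh × $0.222 = $71.43 ≈ $71

$71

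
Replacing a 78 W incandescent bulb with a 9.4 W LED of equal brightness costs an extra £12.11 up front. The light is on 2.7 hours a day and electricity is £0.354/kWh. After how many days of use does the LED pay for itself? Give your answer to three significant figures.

Power saved = 78 − 9.4 = 68.6 W
Daily energy saved = 68.6 W × 2.7 h = 185.2 Wh = 0.18522 kWh
Daily savings = 0.18522 × £0.354 = £0.0656
Payback = £12.11 / £0.0656 per day = 184.7 days

185 days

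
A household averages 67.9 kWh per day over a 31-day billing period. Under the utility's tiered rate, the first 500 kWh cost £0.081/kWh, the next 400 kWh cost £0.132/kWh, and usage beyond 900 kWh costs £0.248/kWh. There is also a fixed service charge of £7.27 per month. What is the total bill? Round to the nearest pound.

£399

Usage = 67.9 kWh/day × 31 days = 2104.9 kWh
First 500 kWh × £0.081 = £40.50
Next 400 kWh × £0.132 = £52.80
Remaining 1204.9 kWh × £0.248 = £298.82
Energy charge = £392.12; + service £7.27 = £399.39 ≈ £399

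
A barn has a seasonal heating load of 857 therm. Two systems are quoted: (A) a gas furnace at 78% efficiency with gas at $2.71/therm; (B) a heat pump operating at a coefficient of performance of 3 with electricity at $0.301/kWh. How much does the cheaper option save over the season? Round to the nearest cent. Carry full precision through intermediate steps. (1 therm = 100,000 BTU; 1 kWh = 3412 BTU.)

$457.43

Heat load = 857 therm × 100,000 = 85,700,000 BTU
Gas: input = 85,700,000 / 0.78 = 109,871,795 BTU = 1,099 therm → 1,099 × $2.71 = $2,977.53
Heat pump: 85,700,000 BTU / 3412 = 25,120 kWh heat; / 3 = 8,372 kWh in → × $0.301 = $2,520.10
Difference = |$2,977.53 − $2,520.10| = $457.43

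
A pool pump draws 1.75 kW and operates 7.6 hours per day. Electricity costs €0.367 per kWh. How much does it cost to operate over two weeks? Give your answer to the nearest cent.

€68.34

Energy = 1750 W × 7.6 h/day × 14 days = 186,200 Wh = 186.2 kWh
Cost = 186.2 kWh × €0.367/kWh = €68.34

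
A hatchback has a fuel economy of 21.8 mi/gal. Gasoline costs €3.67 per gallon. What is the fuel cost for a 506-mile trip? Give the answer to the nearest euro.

€85

Fuel = 506 mi / 21.8 mpg = 23.21 gal
Cost = 23.21 gal × €3.67/gal = €85.18 ≈ €85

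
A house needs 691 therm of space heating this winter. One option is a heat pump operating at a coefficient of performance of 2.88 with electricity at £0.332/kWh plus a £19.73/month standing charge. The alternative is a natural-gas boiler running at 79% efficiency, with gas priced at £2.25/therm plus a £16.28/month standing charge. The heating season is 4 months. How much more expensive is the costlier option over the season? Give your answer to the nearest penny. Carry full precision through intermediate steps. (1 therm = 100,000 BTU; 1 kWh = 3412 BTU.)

Heat load = 691 therm × 100,000 = 69,100,000 BTU
Gas: input = 69,100,000 / 0.79 = 87,468,354 BTU = 874.7 therm → 874.7 × £2.25 = £1,968.04; + 4 × £16.28 standing = £2,033.16
Heat pump: 69,100,000 BTU / 3412 = 20,250 kWh heat; / 2.88 = 7,032 kWh in → × £0.332 = £2,334.61; + 4 × £19.73 standing = £2,413.53
Difference = |£2,033.16 − £2,413.53| = £380.37

£380.37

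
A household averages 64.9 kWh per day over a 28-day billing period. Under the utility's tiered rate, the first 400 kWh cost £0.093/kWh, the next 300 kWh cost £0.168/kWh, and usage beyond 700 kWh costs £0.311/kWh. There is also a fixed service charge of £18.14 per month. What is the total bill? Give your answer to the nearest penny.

£453.19

Usage = 64.9 kWh/day × 28 days = 1817.2 kWh
First 400 kWh × £0.093 = £37.20
Next 300 kWh × £0.168 = £50.40
Remaining 1117.2 kWh × £0.311 = £347.45
Energy charge = £435.05; + service £18.14 = £453.19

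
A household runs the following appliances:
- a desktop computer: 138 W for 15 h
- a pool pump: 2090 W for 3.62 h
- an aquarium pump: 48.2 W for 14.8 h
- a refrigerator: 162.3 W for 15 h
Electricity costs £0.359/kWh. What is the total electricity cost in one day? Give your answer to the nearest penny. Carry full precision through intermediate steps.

desktop computer: 138 W × 15 h = 2,070 Wh = 2.07 kWh
pool pump: 2090 W × 3.62 h = 7,566 Wh = 7.566 kWh
aquarium pump: 48.2 W × 14.8 h = 713 Wh = 0.7134 kWh
refrigerator: 162.3 W × 15 h = 2,434 Wh = 2.434 kWh
Total energy = 2.07 + 7.566 + 0.7134 + 2.434 = 12.78 kWh
Cost = 12.78 kWh × £0.359 = £4.59

£4.59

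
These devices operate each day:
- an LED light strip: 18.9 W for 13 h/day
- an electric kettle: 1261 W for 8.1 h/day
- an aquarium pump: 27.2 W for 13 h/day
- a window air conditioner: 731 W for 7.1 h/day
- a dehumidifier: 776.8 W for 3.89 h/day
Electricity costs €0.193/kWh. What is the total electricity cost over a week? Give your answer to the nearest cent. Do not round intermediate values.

€25.70

LED light strip: 18.9 W × 13 h × 7 d = 1,720 Wh = 1.72 kWh
electric kettle: 1261 W × 8.1 h × 7 d = 71,499 Wh = 71.5 kWh
aquarium pump: 27.2 W × 13 h × 7 d = 2,475 Wh = 2.475 kWh
window air conditioner: 731 W × 7.1 h × 7 d = 36,331 Wh = 36.33 kWh
dehumidifier: 776.8 W × 3.89 h × 7 d = 21,152 Wh = 21.15 kWh
Total energy = 1.72 + 71.5 + 2.475 + 36.33 + 21.15 = 133.2 kWh
Cost = 133.2 kWh × €0.193 = €25.70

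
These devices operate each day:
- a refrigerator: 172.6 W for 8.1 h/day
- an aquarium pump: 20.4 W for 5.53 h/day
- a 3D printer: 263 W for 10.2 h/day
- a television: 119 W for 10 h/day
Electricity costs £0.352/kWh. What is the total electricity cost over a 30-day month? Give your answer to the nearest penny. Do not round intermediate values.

refrigerator: 172.6 W × 8.1 h × 30 d = 41,942 Wh = 41.94 kWh
aquarium pump: 20.4 W × 5.53 h × 30 d = 3,384 Wh = 3.384 kWh
3D printer: 263 W × 10.2 h × 30 d = 80,478 Wh = 80.48 kWh
television: 119 W × 10 h × 30 d = 35,700 Wh = 35.7 kWh
Total energy = 41.94 + 3.384 + 80.48 + 35.7 = 161.5 kWh
Cost = 161.5 kWh × £0.352 = £56.85

£56.85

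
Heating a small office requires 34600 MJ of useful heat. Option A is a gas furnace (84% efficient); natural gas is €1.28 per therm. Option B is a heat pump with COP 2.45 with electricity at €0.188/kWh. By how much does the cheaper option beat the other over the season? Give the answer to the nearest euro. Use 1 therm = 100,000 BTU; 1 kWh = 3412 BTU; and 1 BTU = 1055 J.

Heat load = 34600 MJ = 34,600,000,000 J / 1055 = 32,796,209 BTU
Gas: input = 32,796,209 / 0.84 = 39,043,105 BTU = 390.4 therm → 390.4 × €1.28 = €499.75
Heat pump: 32,796,209 BTU / 3412 = 9,612 kWh heat; / 2.45 = 3,923 kWh in → × €0.188 = €737.58
Difference = |€499.75 − €737.58| = €237.82 ≈ €238

€238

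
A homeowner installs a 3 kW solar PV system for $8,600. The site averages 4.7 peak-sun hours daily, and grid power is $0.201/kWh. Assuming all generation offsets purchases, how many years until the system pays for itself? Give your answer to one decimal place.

Daily generation = 3 kW × 4.7 h = 14.1 kWh
Annual generation = 14.1 × 365 = 5146.5 kWh
Annual savings = 5146.5 × $0.201 = $1,034.45
Payback = $8,600 / $1,034.45 = 8.31 years

8.3 years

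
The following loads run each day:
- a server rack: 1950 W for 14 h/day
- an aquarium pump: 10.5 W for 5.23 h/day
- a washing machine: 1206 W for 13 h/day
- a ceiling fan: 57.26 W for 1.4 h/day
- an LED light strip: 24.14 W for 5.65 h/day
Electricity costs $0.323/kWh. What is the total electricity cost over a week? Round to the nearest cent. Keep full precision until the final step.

$97.79

server rack: 1950 W × 14 h × 7 d = 191,100 Wh = 191.1 kWh
aquarium pump: 10.5 W × 5.23 h × 7 d = 384 Wh = 0.3844 kWh
washing machine: 1206 W × 13 h × 7 d = 109,746 Wh = 109.7 kWh
ceiling fan: 57.26 W × 1.4 h × 7 d = 561 Wh = 0.5611 kWh
LED light strip: 24.14 W × 5.65 h × 7 d = 955 Wh = 0.9547 kWh
Total energy = 191.1 + 0.3844 + 109.7 + 0.5611 + 0.9547 = 302.7 kWh
Cost = 302.7 kWh × $0.323 = $97.79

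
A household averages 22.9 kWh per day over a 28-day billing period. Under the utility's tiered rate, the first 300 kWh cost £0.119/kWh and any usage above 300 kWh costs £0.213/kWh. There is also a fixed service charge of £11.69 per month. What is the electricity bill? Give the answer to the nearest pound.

Usage = 22.9 kWh/day × 28 days = 641.2 kWh
First 300 kWh × £0.119 = £35.70
Remaining 341.2 kWh × £0.213 = £72.68
Energy charge = £108.38; + service £11.69 = £120.07 ≈ £120

£120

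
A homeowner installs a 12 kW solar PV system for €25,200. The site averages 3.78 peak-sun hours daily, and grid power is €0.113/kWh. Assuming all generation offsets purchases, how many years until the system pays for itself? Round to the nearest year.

Daily generation = 12 kW × 3.78 h = 45.36 kWh
Annual generation = 45.36 × 365 = 16556 kWh
Annual savings = 16556 × €0.113 = €1,870.87
Payback = €25,200 / €1,870.87 = 13.5 years

13 years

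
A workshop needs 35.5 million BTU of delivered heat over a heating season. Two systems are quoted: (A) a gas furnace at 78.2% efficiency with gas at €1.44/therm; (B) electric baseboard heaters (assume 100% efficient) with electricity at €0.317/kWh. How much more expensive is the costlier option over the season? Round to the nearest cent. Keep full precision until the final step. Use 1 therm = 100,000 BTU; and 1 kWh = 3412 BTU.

Heat load = 35.5 × 10⁶ BTU = 35,500,000 BTU
Gas: input = 35,500,000 / 0.782 = 45,396,419 BTU = 454 therm → 454 × €1.44 = €653.71
Electric: 35,500,000 BTU / 3412 = 10,400 kWh → × €0.317 = €3,298.21
Difference = |€653.71 − €3,298.21| = €2,644.50

€2644.50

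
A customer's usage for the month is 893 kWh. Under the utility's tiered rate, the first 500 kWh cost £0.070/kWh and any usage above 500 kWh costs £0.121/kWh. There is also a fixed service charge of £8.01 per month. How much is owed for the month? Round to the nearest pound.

£91

First 500 kWh × £0.070 = £35.00
Remaining 393 kWh × £0.121 = £47.55
Energy charge = £82.55; + service £8.01 = £90.56 ≈ £91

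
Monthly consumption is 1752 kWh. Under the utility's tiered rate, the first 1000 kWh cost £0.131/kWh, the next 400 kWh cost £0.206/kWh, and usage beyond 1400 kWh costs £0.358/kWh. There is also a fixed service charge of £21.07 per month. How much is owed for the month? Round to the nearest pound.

First 1000 kWh × £0.131 = £131.00
Next 400 kWh × £0.206 = £82.40
Remaining 352 kWh × £0.358 = £126.02
Energy charge = £339.42; + service £21.07 = £360.49 ≈ £360

£360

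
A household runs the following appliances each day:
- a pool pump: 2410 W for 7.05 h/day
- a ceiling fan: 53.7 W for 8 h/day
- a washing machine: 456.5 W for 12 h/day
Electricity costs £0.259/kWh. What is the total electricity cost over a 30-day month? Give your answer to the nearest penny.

pool pump: 2410 W × 7.05 h × 30 d = 509,715 Wh = 509.7 kWh
ceiling fan: 53.7 W × 8 h × 30 d = 12,888 Wh = 12.89 kWh
washing machine: 456.5 W × 12 h × 30 d = 164,340 Wh = 164.3 kWh
Total energy = 509.7 + 12.89 + 164.3 = 686.9 kWh
Cost = 686.9 kWh × £0.259 = £177.92

£177.92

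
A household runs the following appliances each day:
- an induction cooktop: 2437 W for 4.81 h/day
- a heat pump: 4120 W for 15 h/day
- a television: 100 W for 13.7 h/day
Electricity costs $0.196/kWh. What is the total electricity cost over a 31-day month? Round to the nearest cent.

$455.04

induction cooktop: 2437 W × 4.81 h × 31 d = 363,381 Wh = 363.4 kWh
heat pump: 4120 W × 15 h × 31 d = 1,915,800 Wh = 1,916 kWh
television: 100 W × 13.7 h × 31 d = 42,470 Wh = 42.47 kWh
Total energy = 363.4 + 1,916 + 42.47 = 2,322 kWh
Cost = 2,322 kWh × $0.196 = $455.04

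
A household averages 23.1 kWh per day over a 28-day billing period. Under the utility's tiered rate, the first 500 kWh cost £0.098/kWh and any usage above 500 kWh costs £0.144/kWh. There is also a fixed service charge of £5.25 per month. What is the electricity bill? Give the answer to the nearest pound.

£75

Usage = 23.1 kWh/day × 28 days = 646.8 kWh
First 500 kWh × £0.098 = £49.00
Remaining 146.8 kWh × £0.144 = £21.14
Energy charge = £70.14; + service £5.25 = £75.39 ≈ £75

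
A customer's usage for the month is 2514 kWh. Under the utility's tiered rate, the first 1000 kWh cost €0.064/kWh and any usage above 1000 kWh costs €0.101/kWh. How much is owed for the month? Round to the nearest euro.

€217

First 1000 kWh × €0.064 = €64.00
Remaining 1514 kWh × €0.101 = €152.91
Total = €216.91 ≈ €217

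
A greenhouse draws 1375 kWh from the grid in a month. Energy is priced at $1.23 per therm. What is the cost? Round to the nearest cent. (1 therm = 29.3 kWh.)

$57.72

1375 kWh × (0.03413 therm/kWh) = 46.93 therm
Cost = 46.93 therm × $1.23/therm = $57.72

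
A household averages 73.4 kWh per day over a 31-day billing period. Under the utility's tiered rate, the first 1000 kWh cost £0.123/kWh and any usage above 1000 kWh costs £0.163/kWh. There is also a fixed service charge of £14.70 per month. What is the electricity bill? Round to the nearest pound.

Usage = 73.4 kWh/day × 31 days = 2275.4 kWh
First 1000 kWh × £0.123 = £123.00
Remaining 1275.4 kWh × £0.163 = £207.89
Energy charge = £330.89; + service £14.70 = £345.59 ≈ £346

£346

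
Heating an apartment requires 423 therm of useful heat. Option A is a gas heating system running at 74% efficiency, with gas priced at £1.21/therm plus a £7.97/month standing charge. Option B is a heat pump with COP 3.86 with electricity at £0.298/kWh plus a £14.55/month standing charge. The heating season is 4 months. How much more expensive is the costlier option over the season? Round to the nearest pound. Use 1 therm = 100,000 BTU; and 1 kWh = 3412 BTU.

Heat load = 423 therm × 100,000 = 42,300,000 BTU
Gas: input = 42,300,000 / 0.74 = 57,162,162 BTU = 571.6 therm → 571.6 × £1.21 = £691.66; + 4 × £7.97 standing = £723.54
Heat pump: 42,300,000 BTU / 3412 = 12,400 kWh heat; / 3.86 = 3,212 kWh in → × £0.298 = £957.11; + 4 × £14.55 standing = £1,015.31
Difference = |£723.54 − £1,015.31| = £291.76 ≈ £292

£292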